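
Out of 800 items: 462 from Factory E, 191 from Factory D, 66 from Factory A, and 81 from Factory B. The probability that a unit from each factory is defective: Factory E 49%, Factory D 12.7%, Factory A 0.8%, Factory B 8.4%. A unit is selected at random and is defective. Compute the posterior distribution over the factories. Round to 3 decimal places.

Factory E 0.878, Factory D 0.094, Factory A 0.002, Factory B 0.026

Prior × likelihood for each hypothesis:
  Factory E: 0.5775 × 0.49 = 0.282975
  Factory D: 0.23875 × 0.127 = 0.03032125
  Factory A: 0.0825 × 0.008 = 0.00066
  Factory B: 0.10125 × 0.084 = 0.008505
Sum = 0.32246125.
P(Factory E | defective) = 0.282975/0.32246125 ≈ 0.878
P(Factory D | defective) = 0.03032125/0.32246125 ≈ 0.094
P(Factory A | defective) = 0.00066/0.32246125 ≈ 0.002
P(Factory B | defective) = 0.008505/0.32246125 ≈ 0.026
(Check: 0.878+0.094+0.002+0.026 = 1.000.)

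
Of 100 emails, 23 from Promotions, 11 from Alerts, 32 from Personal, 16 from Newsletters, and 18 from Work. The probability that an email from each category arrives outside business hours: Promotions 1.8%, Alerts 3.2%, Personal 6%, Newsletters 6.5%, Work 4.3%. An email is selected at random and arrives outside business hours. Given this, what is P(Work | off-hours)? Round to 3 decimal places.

By Bayes' rule, posterior ∝ prior × likelihood:
  Promotions: 0.23 × 0.018 = 0.00414
  Alerts: 0.11 × 0.032 = 0.00352
  Personal: 0.32 × 0.06 = 0.0192
  Newsletters: 0.16 × 0.065 = 0.0104
  Work: 0.18 × 0.043 = 0.00774
Normalizing constant = 0.045.
P(Work | evidence) = 0.00774 / 0.045 ≈ 0.172.

0.172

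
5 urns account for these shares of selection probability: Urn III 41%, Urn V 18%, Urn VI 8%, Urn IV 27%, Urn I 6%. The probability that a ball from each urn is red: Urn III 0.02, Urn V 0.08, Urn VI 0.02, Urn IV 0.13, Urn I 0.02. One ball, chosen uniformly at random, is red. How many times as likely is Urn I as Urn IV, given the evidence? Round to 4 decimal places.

Unnormalized posteriors (prior × likelihood):
  Urn III: 0.41 × 0.02 = 0.0082
  Urn V: 0.18 × 0.08 = 0.0144
  Urn VI: 0.08 × 0.02 = 0.0016
  Urn IV: 0.27 × 0.13 = 0.0351
  Urn I: 0.06 × 0.02 = 0.0012
Sum = 0.0605.
The ratio is 0.0012 / 0.0351 (the normalizer cancels) = 0.0342.

0.0342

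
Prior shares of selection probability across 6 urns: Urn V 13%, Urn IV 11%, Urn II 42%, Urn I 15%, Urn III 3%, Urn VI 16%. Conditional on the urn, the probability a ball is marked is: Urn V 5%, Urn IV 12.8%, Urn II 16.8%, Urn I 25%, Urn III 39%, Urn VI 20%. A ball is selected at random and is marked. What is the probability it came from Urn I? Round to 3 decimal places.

By Bayes' rule, posterior ∝ prior × likelihood:
  Urn V: 0.13 × 0.05 = 0.0065
  Urn IV: 0.11 × 0.128 = 0.01408
  Urn II: 0.42 × 0.168 = 0.07056
  Urn I: 0.15 × 0.25 = 0.0375
  Urn III: 0.03 × 0.39 = 0.0117
  Urn VI: 0.16 × 0.2 = 0.032
Normalizing constant = 0.17234.
P(Urn I | evidence) = 0.0375 / 0.17234 ≈ 0.218.

0.218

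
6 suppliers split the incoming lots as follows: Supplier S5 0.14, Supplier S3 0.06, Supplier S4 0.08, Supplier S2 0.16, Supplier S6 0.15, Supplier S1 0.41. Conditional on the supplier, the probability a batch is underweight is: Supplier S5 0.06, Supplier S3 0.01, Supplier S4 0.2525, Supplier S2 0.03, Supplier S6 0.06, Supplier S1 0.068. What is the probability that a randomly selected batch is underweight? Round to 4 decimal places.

Unnormalized posteriors (prior × likelihood):
  Supplier S5: 0.14 × 0.06 = 0.0084
  Supplier S3: 0.06 × 0.01 = 0.0006
  Supplier S4: 0.08 × 0.2525 = 0.0202
  Supplier S2: 0.16 × 0.03 = 0.0048
  Supplier S6: 0.15 × 0.06 = 0.009
  Supplier S1: 0.41 × 0.068 = 0.02788
P(underweight) = 0.0084 + 0.0006 + 0.0202 + 0.0048 + 0.009 + 0.02788 = 0.07088 → 0.0709.

0.0709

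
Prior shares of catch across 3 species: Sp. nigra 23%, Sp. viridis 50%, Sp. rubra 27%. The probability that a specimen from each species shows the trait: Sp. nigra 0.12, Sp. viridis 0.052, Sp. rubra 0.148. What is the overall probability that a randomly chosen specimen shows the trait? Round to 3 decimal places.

By Bayes' rule, posterior ∝ prior × likelihood:
  Sp. nigra: 0.23 × 0.12 = 0.0276
  Sp. viridis: 0.5 × 0.052 = 0.026
  Sp. rubra: 0.27 × 0.148 = 0.03996
P(trait) = 0.0276 + 0.026 + 0.03996 = 0.09356 → 0.094.

0.094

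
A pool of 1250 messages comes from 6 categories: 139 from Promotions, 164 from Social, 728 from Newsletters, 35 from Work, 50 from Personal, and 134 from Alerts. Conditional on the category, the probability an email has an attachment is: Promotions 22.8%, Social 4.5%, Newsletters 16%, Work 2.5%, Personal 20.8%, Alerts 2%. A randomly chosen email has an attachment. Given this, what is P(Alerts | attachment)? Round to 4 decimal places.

Prior × likelihood for each hypothesis:
  Promotions: 0.1112 × 0.228 = 0.0253536
  Social: 0.1312 × 0.045 = 0.005904
  Newsletters: 0.5824 × 0.16 = 0.093184
  Work: 0.028 × 0.025 = 0.0007
  Personal: 0.04 × 0.208 = 0.00832
  Alerts: 0.1072 × 0.02 = 0.002144
Total = 0.1356056.
P(Alerts | evidence) = 0.002144 / 0.1356056 ≈ 0.0158.

0.0158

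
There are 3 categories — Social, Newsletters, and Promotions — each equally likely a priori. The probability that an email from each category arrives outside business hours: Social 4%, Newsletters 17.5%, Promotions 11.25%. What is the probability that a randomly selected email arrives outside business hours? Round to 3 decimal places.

Since the prior is uniform, the posterior is proportional to the likelihood:
  Social: 0.04
  Newsletters: 0.175
  Promotions: 0.1125
P(off-hours) = (1/3) × (0.04 + 0.175 + 0.1125) = 0.3275/3 ≈ 0.109.

0.109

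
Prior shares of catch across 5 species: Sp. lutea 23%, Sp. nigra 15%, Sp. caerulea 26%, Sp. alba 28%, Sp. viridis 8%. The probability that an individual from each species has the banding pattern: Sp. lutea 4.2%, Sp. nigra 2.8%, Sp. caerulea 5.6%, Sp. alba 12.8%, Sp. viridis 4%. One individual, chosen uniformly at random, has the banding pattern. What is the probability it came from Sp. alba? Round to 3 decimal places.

0.531

Unnormalized posteriors (prior × likelihood):
  Sp. lutea: 0.23 × 0.042 = 0.00966
  Sp. nigra: 0.15 × 0.028 = 0.0042
  Sp. caerulea: 0.26 × 0.056 = 0.01456
  Sp. alba: 0.28 × 0.128 = 0.03584
  Sp. viridis: 0.08 × 0.04 = 0.0032
Total = 0.06746.
P(Sp. alba | evidence) = 0.03584 / 0.06746 ≈ 0.531.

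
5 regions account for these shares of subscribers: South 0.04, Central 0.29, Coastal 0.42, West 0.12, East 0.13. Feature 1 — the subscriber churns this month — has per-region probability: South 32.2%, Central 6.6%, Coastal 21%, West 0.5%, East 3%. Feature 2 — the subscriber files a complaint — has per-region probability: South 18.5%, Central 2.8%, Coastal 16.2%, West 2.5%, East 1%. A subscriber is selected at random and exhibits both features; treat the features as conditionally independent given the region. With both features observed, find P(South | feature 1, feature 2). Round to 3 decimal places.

0.138

Prior × likelihood for each hypothesis:
  South: 0.04 × 0.322 × 0.185 = 0.0023828
  Central: 0.29 × 0.066 × 0.028 = 0.00053592
  Coastal: 0.42 × 0.21 × 0.162 = 0.0142884
  West: 0.12 × 0.005 × 0.025 = 0.000015
  East: 0.13 × 0.03 × 0.01 = 0.000039
Normalizing constant = 0.01726112.
P(South | evidence) = 0.0023828 / 0.01726112 ≈ 0.138.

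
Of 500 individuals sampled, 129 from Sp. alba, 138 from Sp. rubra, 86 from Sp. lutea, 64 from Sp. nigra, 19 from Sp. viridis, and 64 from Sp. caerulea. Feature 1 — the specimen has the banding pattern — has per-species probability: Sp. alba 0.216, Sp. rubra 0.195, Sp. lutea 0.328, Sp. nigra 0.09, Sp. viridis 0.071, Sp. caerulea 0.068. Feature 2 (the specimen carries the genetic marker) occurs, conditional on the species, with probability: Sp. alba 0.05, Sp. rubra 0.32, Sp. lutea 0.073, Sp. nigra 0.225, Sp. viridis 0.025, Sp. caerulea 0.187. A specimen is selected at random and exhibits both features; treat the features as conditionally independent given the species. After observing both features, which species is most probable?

Unnormalized posteriors (prior × likelihood):
  Sp. alba: 0.258 × 0.216 × 0.05 = 0.0027864
  Sp. rubra: 0.276 × 0.195 × 0.32 = 0.0172224
  Sp. lutea: 0.172 × 0.328 × 0.073 = 0.004118368
  Sp. nigra: 0.128 × 0.09 × 0.225 = 0.002592
  Sp. viridis: 0.038 × 0.071 × 0.025 = 0.00006745
  Sp. caerulea: 0.128 × 0.068 × 0.187 = 0.001627648
Normalizing constant = 0.028414266.
Largest term belongs to Sp. rubra, so Sp. rubra is most probable.

Sp. rubra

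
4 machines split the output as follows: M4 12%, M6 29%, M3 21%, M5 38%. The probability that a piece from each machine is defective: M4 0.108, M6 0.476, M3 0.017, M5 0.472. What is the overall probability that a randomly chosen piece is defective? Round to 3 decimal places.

0.334

Prior × likelihood for each hypothesis:
  M4: 0.12 × 0.108 = 0.01296
  M6: 0.29 × 0.476 = 0.13804
  M3: 0.21 × 0.017 = 0.00357
  M5: 0.38 × 0.472 = 0.17936
P(defective) = 0.01296 + 0.13804 + 0.00357 + 0.17936 = 0.33393 → 0.334.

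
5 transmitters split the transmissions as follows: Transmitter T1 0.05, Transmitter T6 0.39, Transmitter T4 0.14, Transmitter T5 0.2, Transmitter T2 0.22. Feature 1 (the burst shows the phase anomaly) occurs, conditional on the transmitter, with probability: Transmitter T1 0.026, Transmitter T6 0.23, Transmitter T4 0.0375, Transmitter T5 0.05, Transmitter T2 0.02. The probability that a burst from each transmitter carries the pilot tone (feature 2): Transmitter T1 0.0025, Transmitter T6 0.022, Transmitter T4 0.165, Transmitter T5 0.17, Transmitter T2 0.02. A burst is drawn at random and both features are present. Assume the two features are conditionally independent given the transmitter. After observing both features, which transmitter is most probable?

Transmitter T6

Unnormalized posteriors (prior × likelihood):
  Transmitter T1: 0.05 × 0.026 × 0.0025 = 0.00000325
  Transmitter T6: 0.39 × 0.23 × 0.022 = 0.0019734
  Transmitter T4: 0.14 × 0.0375 × 0.165 = 0.00086625
  Transmitter T5: 0.2 × 0.05 × 0.17 = 0.0017
  Transmitter T2: 0.22 × 0.02 × 0.02 = 0.000088
Total = 0.0046309.
Largest term belongs to Transmitter T6, so Transmitter T6 is most probable.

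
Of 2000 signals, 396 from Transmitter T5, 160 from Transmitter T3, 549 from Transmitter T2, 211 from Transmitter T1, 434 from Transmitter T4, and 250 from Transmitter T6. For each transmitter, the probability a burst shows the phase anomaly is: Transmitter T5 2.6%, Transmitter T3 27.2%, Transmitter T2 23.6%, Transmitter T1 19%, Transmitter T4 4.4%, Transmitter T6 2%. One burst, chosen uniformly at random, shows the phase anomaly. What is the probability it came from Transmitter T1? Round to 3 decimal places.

By Bayes' rule, posterior ∝ prior × likelihood:
  Transmitter T5: 0.198 × 0.026 = 0.005148
  Transmitter T3: 0.08 × 0.272 = 0.02176
  Transmitter T2: 0.2745 × 0.236 = 0.064782
  Transmitter T1: 0.1055 × 0.19 = 0.020045
  Transmitter T4: 0.217 × 0.044 = 0.009548
  Transmitter T6: 0.125 × 0.02 = 0.0025
Normalizing constant = 0.123783.
P(Transmitter T1 | evidence) = 0.020045 / 0.123783 ≈ 0.162.

0.162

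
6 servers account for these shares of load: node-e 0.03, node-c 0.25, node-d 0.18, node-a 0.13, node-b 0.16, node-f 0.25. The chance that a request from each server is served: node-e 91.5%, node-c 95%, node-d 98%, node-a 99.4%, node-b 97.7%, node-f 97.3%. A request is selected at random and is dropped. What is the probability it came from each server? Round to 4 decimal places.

Taking complements, P(dropped | each) = node-e 0.085, node-c 0.05, node-d 0.02, node-a 0.006, node-b 0.023, node-f 0.027.
By Bayes' rule, posterior ∝ prior × likelihood:
  node-e: 0.03 × 0.085 = 0.00255
  node-c: 0.25 × 0.05 = 0.0125
  node-d: 0.18 × 0.02 = 0.0036
  node-a: 0.13 × 0.006 = 0.00078
  node-b: 0.16 × 0.023 = 0.00368
  node-f: 0.25 × 0.027 = 0.00675
Normalizing constant = 0.02986.
P(node-e | dropped) = 0.00255/0.02986 ≈ 0.0854
P(node-c | dropped) = 0.0125/0.02986 ≈ 0.4186
P(node-d | dropped) = 0.0036/0.02986 ≈ 0.1206
P(node-a | dropped) = 0.00078/0.02986 ≈ 0.0261
P(node-b | dropped) = 0.00368/0.02986 ≈ 0.1232
P(node-f | dropped) = 0.00675/0.02986 ≈ 0.2261

node-e 0.0854, node-c 0.4186, node-d 0.1206, node-a 0.0261, node-b 0.1232, node-f 0.2261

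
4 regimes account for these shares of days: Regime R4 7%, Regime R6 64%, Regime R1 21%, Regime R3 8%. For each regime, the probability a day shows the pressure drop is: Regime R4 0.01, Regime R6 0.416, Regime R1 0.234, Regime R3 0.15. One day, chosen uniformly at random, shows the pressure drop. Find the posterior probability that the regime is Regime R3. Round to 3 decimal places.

Compute prior × likelihood for every hypothesis:
  Regime R4: 0.07 × 0.01 = 0.0007
  Regime R6: 0.64 × 0.416 = 0.26624
  Regime R1: 0.21 × 0.234 = 0.04914
  Regime R3: 0.08 × 0.15 = 0.012
Normalizing constant = 0.32808.
P(Regime R3 | evidence) = 0.012 / 0.32808 ≈ 0.037.

0.037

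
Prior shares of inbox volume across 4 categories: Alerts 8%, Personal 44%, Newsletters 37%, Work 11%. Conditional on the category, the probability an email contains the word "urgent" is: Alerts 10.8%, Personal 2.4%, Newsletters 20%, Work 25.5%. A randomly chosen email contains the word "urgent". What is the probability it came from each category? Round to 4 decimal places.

Alerts 0.0713, Personal 0.0871, Newsletters 0.6103, Work 0.2313

By Bayes' rule, posterior ∝ prior × likelihood:
  Alerts: 0.08 × 0.108 = 0.00864
  Personal: 0.44 × 0.024 = 0.01056
  Newsletters: 0.37 × 0.2 = 0.074
  Work: 0.11 × 0.255 = 0.02805
Total = 0.12125.
P(Alerts | urgent-flag) = 0.00864/0.12125 ≈ 0.0713
P(Personal | urgent-flag) = 0.01056/0.12125 ≈ 0.0871
P(Newsletters | urgent-flag) = 0.074/0.12125 ≈ 0.6103
P(Work | urgent-flag) = 0.02805/0.12125 ≈ 0.2313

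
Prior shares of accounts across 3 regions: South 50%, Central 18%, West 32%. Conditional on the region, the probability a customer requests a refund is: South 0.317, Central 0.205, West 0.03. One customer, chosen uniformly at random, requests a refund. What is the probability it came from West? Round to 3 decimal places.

By Bayes' rule, posterior ∝ prior × likelihood:
  South: 0.5 × 0.317 = 0.1585
  Central: 0.18 × 0.205 = 0.0369
  West: 0.32 × 0.03 = 0.0096
Total = 0.205.
P(West | evidence) = 0.0096 / 0.205 ≈ 0.047.

0.047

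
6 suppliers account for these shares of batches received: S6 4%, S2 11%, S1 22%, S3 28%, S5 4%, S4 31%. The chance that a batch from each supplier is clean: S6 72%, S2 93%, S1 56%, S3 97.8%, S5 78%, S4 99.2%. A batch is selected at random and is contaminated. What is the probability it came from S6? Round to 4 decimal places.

0.0841

Taking complements, P(contaminated | each) = S6 0.28, S2 0.07, S1 0.44, S3 0.022, S5 0.22, S4 0.008.
Compute prior × likelihood for every hypothesis:
  S6: 0.04 × 0.28 = 0.0112
  S2: 0.11 × 0.07 = 0.0077
  S1: 0.22 × 0.44 = 0.0968
  S3: 0.28 × 0.022 = 0.00616
  S5: 0.04 × 0.22 = 0.0088
  S4: 0.31 × 0.008 = 0.00248
Normalizing constant = 0.13314.
P(S6 | evidence) = 0.0112 / 0.13314 ≈ 0.0841.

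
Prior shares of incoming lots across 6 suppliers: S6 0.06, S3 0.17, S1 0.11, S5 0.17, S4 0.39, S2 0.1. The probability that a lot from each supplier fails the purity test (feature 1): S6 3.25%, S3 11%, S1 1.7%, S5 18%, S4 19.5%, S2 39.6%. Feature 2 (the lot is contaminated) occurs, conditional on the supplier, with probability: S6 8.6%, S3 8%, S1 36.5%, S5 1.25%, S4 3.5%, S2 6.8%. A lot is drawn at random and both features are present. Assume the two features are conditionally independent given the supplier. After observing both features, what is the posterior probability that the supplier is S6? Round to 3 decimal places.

0.021

Compute prior × likelihood for every hypothesis:
  S6: 0.06 × 0.0325 × 0.086 = 0.0001677
  S3: 0.17 × 0.11 × 0.08 = 0.001496
  S1: 0.11 × 0.017 × 0.365 = 0.00068255
  S5: 0.17 × 0.18 × 0.0125 = 0.0003825
  S4: 0.39 × 0.195 × 0.035 = 0.00266175
  S2: 0.1 × 0.396 × 0.068 = 0.0026928
Sum = 0.0080833.
P(S6 | evidence) = 0.0001677 / 0.0080833 ≈ 0.021.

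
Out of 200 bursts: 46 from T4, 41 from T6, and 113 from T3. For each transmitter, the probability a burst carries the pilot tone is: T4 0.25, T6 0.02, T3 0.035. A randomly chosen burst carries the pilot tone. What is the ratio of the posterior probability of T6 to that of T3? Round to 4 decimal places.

Compute prior × likelihood for every hypothesis:
  T4: 0.23 × 0.25 = 0.0575
  T6: 0.205 × 0.02 = 0.0041
  T3: 0.565 × 0.035 = 0.019775
Total = 0.081375.
The ratio is 0.0041 / 0.019775 (the normalizer cancels) = 0.2073.

0.2073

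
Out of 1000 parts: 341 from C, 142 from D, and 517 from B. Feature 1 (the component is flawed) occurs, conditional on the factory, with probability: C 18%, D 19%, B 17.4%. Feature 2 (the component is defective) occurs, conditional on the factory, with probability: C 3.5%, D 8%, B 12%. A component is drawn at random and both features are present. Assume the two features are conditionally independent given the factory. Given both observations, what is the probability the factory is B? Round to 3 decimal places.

Compute prior × likelihood for every hypothesis:
  C: 0.341 × 0.18 × 0.035 = 0.0021483
  D: 0.142 × 0.19 × 0.08 = 0.0021584
  B: 0.517 × 0.174 × 0.12 = 0.01079496
Total = 0.01510166.
P(B | evidence) = 0.01079496 / 0.01510166 ≈ 0.715.

0.715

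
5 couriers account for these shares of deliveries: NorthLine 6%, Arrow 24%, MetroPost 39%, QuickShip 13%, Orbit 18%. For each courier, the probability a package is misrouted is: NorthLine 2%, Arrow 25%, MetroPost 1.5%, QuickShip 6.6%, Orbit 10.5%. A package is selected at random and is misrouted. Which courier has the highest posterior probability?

By Bayes' rule, posterior ∝ prior × likelihood:
  NorthLine: 0.06 × 0.02 = 0.0012
  Arrow: 0.24 × 0.25 = 0.06
  MetroPost: 0.39 × 0.015 = 0.00585
  QuickShip: 0.13 × 0.066 = 0.00858
  Orbit: 0.18 × 0.105 = 0.0189
Sum = 0.09453.
Largest term belongs to Arrow, so Arrow is most probable.

Arrow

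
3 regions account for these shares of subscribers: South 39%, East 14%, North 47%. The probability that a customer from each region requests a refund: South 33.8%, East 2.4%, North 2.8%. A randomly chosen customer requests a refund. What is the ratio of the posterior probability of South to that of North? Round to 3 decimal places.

10.017

Unnormalized posteriors (prior × likelihood):
  South: 0.39 × 0.338 = 0.13182
  East: 0.14 × 0.024 = 0.00336
  North: 0.47 × 0.028 = 0.01316
Normalizing constant = 0.14834.
The ratio is 0.13182 / 0.01316 (the normalizer cancels) = 10.017.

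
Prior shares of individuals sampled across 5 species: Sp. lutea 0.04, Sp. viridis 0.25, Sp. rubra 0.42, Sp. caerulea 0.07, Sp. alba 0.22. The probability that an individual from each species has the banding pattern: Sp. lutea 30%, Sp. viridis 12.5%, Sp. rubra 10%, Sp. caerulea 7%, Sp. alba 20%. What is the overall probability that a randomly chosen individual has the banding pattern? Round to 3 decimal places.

0.134

By Bayes' rule, posterior ∝ prior × likelihood:
  Sp. lutea: 0.04 × 0.3 = 0.012
  Sp. viridis: 0.25 × 0.125 = 0.03125
  Sp. rubra: 0.42 × 0.1 = 0.042
  Sp. caerulea: 0.07 × 0.07 = 0.0049
  Sp. alba: 0.22 × 0.2 = 0.044
P(banded) = 0.012 + 0.03125 + 0.042 + 0.0049 + 0.044 = 0.13415 → 0.134.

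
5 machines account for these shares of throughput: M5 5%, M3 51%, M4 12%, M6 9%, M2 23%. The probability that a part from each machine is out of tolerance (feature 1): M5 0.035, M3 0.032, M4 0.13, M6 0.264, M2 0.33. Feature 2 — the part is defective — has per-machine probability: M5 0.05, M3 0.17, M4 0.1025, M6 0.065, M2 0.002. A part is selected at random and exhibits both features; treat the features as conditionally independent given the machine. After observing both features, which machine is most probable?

M3

Prior × likelihood for each hypothesis:
  M5: 0.05 × 0.035 × 0.05 = 0.0000875
  M3: 0.51 × 0.032 × 0.17 = 0.0027744
  M4: 0.12 × 0.13 × 0.1025 = 0.001599
  M6: 0.09 × 0.264 × 0.065 = 0.0015444
  M2: 0.23 × 0.33 × 0.002 = 0.0001518
Total = 0.0061571.
Largest term belongs to M3, so M3 is most probable.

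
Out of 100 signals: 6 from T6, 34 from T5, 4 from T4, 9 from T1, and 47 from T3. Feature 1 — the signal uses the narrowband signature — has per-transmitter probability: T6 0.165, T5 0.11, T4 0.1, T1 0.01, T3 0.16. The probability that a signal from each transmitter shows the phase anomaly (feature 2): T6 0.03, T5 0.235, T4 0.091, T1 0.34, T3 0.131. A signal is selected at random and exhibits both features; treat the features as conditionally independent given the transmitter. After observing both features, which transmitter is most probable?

T3

Prior × likelihood for each hypothesis:
  T6: 0.06 × 0.165 × 0.03 = 0.000297
  T5: 0.34 × 0.11 × 0.235 = 0.008789
  T4: 0.04 × 0.1 × 0.091 = 0.000364
  T1: 0.09 × 0.01 × 0.34 = 0.000306
  T3: 0.47 × 0.16 × 0.131 = 0.0098512
Sum = 0.0196072.
Largest term belongs to T3, so T3 is most probable.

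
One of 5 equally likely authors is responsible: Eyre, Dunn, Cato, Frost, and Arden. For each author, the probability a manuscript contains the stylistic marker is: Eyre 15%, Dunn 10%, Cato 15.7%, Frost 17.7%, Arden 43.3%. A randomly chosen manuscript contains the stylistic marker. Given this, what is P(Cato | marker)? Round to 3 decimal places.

Since the prior is uniform, the posterior is proportional to the likelihood:
  Eyre: 0.15
  Dunn: 0.1
  Cato: 0.157
  Frost: 0.177
  Arden: 0.433
Total = 1.017.
P(Cato | evidence) = 0.157 / 1.017 ≈ 0.154.

0.154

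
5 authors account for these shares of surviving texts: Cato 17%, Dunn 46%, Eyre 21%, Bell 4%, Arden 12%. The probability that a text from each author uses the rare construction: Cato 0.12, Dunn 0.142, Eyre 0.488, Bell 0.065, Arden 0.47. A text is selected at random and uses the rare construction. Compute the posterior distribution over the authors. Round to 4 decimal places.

Prior × likelihood for each hypothesis:
  Cato: 0.17 × 0.12 = 0.0204
  Dunn: 0.46 × 0.142 = 0.06532
  Eyre: 0.21 × 0.488 = 0.10248
  Bell: 0.04 × 0.065 = 0.0026
  Arden: 0.12 × 0.47 = 0.0564
Sum = 0.2472.
P(Cato | rare-form) = 0.0204/0.2472 ≈ 0.0825
P(Dunn | rare-form) = 0.06532/0.2472 ≈ 0.2642
P(Eyre | rare-form) = 0.10248/0.2472 ≈ 0.4146
P(Bell | rare-form) = 0.0026/0.2472 ≈ 0.0105
P(Arden | rare-form) = 0.0564/0.2472 ≈ 0.2282

Cato 0.0825, Dunn 0.2642, Eyre 0.4146, Bell 0.0105, Arden 0.2282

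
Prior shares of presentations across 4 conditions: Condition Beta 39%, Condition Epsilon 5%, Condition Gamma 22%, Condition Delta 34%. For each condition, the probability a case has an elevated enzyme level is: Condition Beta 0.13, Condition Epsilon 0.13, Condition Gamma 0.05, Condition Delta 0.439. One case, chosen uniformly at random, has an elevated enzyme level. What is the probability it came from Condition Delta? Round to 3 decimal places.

0.686

Compute prior × likelihood for every hypothesis:
  Condition Beta: 0.39 × 0.13 = 0.0507
  Condition Epsilon: 0.05 × 0.13 = 0.0065
  Condition Gamma: 0.22 × 0.05 = 0.011
  Condition Delta: 0.34 × 0.439 = 0.14926
Total = 0.21746.
P(Condition Delta | evidence) = 0.14926 / 0.21746 ≈ 0.686.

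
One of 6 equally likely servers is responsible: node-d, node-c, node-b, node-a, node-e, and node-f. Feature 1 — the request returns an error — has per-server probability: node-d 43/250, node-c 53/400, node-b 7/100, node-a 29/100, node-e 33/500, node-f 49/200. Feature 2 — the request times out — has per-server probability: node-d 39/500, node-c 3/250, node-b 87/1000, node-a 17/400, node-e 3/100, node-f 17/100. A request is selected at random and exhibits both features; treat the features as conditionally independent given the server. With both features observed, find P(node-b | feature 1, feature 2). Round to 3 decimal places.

Since the prior is uniform, the posterior is proportional to the likelihood:
  node-d: 0.172 × 0.078 = 0.013416
  node-c: 0.1325 × 0.012 = 0.00159
  node-b: 0.07 × 0.087 = 0.00609
  node-a: 0.29 × 0.0425 = 0.012325
  node-e: 0.066 × 0.03 = 0.00198
  node-f: 0.245 × 0.17 = 0.04165
Normalizing constant = 0.077051.
P(node-b | evidence) = 0.00609 / 0.077051 ≈ 0.079.

0.079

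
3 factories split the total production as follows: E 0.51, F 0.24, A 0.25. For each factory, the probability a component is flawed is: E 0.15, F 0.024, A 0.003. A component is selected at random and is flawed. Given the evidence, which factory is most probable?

By Bayes' rule, posterior ∝ prior × likelihood:
  E: 0.51 × 0.15 = 0.0765
  F: 0.24 × 0.024 = 0.00576
  A: 0.25 × 0.003 = 0.00075
Total = 0.08301.
Largest term belongs to E, so E is most probable.

E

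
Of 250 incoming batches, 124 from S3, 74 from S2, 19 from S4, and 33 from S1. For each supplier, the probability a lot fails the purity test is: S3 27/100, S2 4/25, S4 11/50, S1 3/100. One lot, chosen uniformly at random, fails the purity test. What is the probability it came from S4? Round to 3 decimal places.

Compute prior × likelihood for every hypothesis:
  S3: 0.496 × 0.27 = 0.13392
  S2: 0.296 × 0.16 = 0.04736
  S4: 0.076 × 0.22 = 0.01672
  S1: 0.132 × 0.03 = 0.00396
Total = 0.20196.
P(S4 | evidence) = 0.01672 / 0.20196 ≈ 0.083.

0.083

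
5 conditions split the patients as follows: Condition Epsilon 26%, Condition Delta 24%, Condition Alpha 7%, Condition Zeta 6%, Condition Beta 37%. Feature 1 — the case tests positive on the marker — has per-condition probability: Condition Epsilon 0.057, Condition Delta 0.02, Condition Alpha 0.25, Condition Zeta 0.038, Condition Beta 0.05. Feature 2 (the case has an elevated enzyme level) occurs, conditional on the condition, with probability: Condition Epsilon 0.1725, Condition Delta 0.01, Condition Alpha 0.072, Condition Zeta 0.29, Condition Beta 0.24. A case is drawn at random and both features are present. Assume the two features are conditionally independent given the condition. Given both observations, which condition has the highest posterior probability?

Condition Beta

Compute prior × likelihood for every hypothesis:
  Condition Epsilon: 0.26 × 0.057 × 0.1725 = 0.00255645
  Condition Delta: 0.24 × 0.02 × 0.01 = 0.000048
  Condition Alpha: 0.07 × 0.25 × 0.072 = 0.00126
  Condition Zeta: 0.06 × 0.038 × 0.29 = 0.0006612
  Condition Beta: 0.37 × 0.05 × 0.24 = 0.00444
Normalizing constant = 0.00896565.
Largest term belongs to Condition Beta, so Condition Beta is most probable.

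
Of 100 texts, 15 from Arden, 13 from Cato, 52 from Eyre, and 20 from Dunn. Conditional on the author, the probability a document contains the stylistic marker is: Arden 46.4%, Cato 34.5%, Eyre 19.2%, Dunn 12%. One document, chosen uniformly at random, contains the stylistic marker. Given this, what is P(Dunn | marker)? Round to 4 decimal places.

0.1007

Compute prior × likelihood for every hypothesis:
  Arden: 0.15 × 0.464 = 0.0696
  Cato: 0.13 × 0.345 = 0.04485
  Eyre: 0.52 × 0.192 = 0.09984
  Dunn: 0.2 × 0.12 = 0.024
Sum = 0.23829.
P(Dunn | evidence) = 0.024 / 0.23829 ≈ 0.1007.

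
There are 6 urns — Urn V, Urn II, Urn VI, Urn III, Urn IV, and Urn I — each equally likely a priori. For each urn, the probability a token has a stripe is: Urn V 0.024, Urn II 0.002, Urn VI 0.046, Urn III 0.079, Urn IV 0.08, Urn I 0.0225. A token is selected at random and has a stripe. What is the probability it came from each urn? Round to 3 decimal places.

With a uniform prior (1/6 each), posterior ∝ likelihood:
  Urn V: 0.024
  Urn II: 0.002
  Urn VI: 0.046
  Urn III: 0.079
  Urn IV: 0.08
  Urn I: 0.0225
Sum = 0.2535.
P(Urn V | striped) = 0.024/0.2535 ≈ 0.095
P(Urn II | striped) = 0.002/0.2535 ≈ 0.008
P(Urn VI | striped) = 0.046/0.2535 ≈ 0.181
P(Urn III | striped) = 0.079/0.2535 ≈ 0.312
P(Urn IV | striped) = 0.08/0.2535 ≈ 0.316
P(Urn I | striped) = 0.0225/0.2535 ≈ 0.089

Urn V 0.095, Urn II 0.008, Urn VI 0.181, Urn III 0.312, Urn IV 0.316, Urn I 0.089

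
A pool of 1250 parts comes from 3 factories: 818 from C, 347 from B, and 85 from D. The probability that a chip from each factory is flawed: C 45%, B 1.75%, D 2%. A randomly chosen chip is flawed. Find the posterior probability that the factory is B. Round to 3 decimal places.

0.016

Prior × likelihood for each hypothesis:
  C: 0.6544 × 0.45 = 0.29448
  B: 0.2776 × 0.0175 = 0.004858
  D: 0.068 × 0.02 = 0.00136
Normalizing constant = 0.300698.
P(B | evidence) = 0.004858 / 0.300698 ≈ 0.016.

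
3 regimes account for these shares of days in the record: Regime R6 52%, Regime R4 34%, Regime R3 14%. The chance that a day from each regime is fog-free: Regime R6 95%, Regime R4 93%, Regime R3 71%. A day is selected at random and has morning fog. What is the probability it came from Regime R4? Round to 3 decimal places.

Taking complements, P(fog | each) = Regime R6 0.05, Regime R4 0.07, Regime R3 0.29.
By Bayes' rule, posterior ∝ prior × likelihood:
  Regime R6: 0.52 × 0.05 = 0.026
  Regime R4: 0.34 × 0.07 = 0.0238
  Regime R3: 0.14 × 0.29 = 0.0406
Total = 0.0904.
P(Regime R4 | evidence) = 0.0238 / 0.0904 ≈ 0.263.

0.263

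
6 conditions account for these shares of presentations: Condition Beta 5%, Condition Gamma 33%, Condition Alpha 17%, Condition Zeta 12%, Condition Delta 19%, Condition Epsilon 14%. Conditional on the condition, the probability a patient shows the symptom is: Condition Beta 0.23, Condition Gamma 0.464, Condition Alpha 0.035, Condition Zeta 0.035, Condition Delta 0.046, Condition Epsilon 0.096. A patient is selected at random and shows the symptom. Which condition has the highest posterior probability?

Condition Gamma

Compute prior × likelihood for every hypothesis:
  Condition Beta: 0.05 × 0.23 = 0.0115
  Condition Gamma: 0.33 × 0.464 = 0.15312
  Condition Alpha: 0.17 × 0.035 = 0.00595
  Condition Zeta: 0.12 × 0.035 = 0.0042
  Condition Delta: 0.19 × 0.046 = 0.00874
  Condition Epsilon: 0.14 × 0.096 = 0.01344
Sum = 0.19695.
Largest term belongs to Condition Gamma, so Condition Gamma is most probable.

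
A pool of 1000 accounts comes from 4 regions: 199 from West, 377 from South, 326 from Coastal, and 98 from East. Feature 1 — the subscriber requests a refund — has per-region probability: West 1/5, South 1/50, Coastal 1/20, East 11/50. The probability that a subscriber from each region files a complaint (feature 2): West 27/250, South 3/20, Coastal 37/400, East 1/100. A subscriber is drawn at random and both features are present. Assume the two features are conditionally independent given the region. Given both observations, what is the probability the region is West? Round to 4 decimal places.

Compute prior × likelihood for every hypothesis:
  West: 0.199 × 0.2 × 0.108 = 0.0042984
  South: 0.377 × 0.02 × 0.15 = 0.001131
  Coastal: 0.326 × 0.05 × 0.0925 = 0.00150775
  East: 0.098 × 0.22 × 0.01 = 0.0002156
Sum = 0.00715275.
P(West | evidence) = 0.0042984 / 0.00715275 ≈ 0.6009.

0.6009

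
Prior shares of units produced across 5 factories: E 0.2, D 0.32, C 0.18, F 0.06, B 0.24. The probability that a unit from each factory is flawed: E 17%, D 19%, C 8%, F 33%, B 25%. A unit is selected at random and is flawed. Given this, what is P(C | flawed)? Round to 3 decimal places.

Prior × likelihood for each hypothesis:
  E: 0.2 × 0.17 = 0.034
  D: 0.32 × 0.19 = 0.0608
  C: 0.18 × 0.08 = 0.0144
  F: 0.06 × 0.33 = 0.0198
  B: 0.24 × 0.25 = 0.06
Sum = 0.189.
P(C | evidence) = 0.0144 / 0.189 ≈ 0.076.

0.076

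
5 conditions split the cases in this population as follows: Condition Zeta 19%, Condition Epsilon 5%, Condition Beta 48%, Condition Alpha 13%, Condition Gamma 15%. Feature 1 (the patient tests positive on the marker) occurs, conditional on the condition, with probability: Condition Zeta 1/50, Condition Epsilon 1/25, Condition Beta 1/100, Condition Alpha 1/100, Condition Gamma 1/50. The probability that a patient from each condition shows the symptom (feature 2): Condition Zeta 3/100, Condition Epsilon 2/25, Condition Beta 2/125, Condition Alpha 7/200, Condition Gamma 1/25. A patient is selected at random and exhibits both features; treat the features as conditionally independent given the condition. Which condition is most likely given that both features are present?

Unnormalized posteriors (prior × likelihood):
  Condition Zeta: 0.19 × 0.02 × 0.03 = 0.000114
  Condition Epsilon: 0.05 × 0.04 × 0.08 = 0.00016
  Condition Beta: 0.48 × 0.01 × 0.016 = 0.0000768
  Condition Alpha: 0.13 × 0.01 × 0.035 = 0.0000455
  Condition Gamma: 0.15 × 0.02 × 0.04 = 0.00012
Sum = 0.0005163.
Largest term belongs to Condition Epsilon, so Condition Epsilon is most probable.

Condition Epsilon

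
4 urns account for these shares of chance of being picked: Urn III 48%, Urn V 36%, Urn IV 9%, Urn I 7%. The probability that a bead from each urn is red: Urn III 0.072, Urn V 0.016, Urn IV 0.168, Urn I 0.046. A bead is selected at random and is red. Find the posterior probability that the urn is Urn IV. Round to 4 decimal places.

0.2578

Unnormalized posteriors (prior × likelihood):
  Urn III: 0.48 × 0.072 = 0.03456
  Urn V: 0.36 × 0.016 = 0.00576
  Urn IV: 0.09 × 0.168 = 0.01512
  Urn I: 0.07 × 0.046 = 0.00322
Sum = 0.05866.
P(Urn IV | evidence) = 0.01512 / 0.05866 ≈ 0.2578.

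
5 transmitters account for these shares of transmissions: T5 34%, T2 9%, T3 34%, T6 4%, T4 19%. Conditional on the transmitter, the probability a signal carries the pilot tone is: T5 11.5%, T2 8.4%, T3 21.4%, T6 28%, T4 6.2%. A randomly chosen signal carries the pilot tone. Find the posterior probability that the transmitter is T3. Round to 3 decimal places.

Unnormalized posteriors (prior × likelihood):
  T5: 0.34 × 0.115 = 0.0391
  T2: 0.09 × 0.084 = 0.00756
  T3: 0.34 × 0.214 = 0.07276
  T6: 0.04 × 0.28 = 0.0112
  T4: 0.19 × 0.062 = 0.01178
Total = 0.1424.
P(T3 | evidence) = 0.07276 / 0.1424 ≈ 0.511.

0.511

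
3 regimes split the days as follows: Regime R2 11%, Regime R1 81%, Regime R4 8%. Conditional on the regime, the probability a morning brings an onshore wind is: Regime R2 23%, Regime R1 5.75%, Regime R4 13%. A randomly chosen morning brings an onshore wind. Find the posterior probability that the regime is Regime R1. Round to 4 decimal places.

0.5661

Prior × likelihood for each hypothesis:
  Regime R2: 0.11 × 0.23 = 0.0253
  Regime R1: 0.81 × 0.0575 = 0.046575
  Regime R4: 0.08 × 0.13 = 0.0104
Total = 0.082275.
P(Regime R1 | evidence) = 0.046575 / 0.082275 ≈ 0.5661.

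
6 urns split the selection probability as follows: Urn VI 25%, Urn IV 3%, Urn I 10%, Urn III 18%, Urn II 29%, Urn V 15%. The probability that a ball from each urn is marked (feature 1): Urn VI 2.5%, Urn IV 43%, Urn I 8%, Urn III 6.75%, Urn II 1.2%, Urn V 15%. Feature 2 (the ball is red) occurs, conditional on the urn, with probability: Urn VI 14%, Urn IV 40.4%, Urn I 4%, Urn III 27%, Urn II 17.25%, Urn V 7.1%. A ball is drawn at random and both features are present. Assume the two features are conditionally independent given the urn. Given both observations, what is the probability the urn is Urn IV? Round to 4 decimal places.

Compute prior × likelihood for every hypothesis:
  Urn VI: 0.25 × 0.025 × 0.14 = 0.000875
  Urn IV: 0.03 × 0.43 × 0.404 = 0.0052116
  Urn I: 0.1 × 0.08 × 0.04 = 0.00032
  Urn III: 0.18 × 0.0675 × 0.27 = 0.0032805
  Urn II: 0.29 × 0.012 × 0.1725 = 0.0006003
  Urn V: 0.15 × 0.15 × 0.071 = 0.0015975
Total = 0.0118849.
P(Urn IV | evidence) = 0.0052116 / 0.0118849 ≈ 0.4385.

0.4385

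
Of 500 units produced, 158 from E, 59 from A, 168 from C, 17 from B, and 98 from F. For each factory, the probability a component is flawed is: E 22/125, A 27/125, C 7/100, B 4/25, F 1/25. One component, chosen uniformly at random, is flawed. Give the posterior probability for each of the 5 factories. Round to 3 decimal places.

E 0.472, A 0.216, C 0.199, B 0.046, F 0.066

Prior × likelihood for each hypothesis:
  E: 0.316 × 0.176 = 0.055616
  A: 0.118 × 0.216 = 0.025488
  C: 0.336 × 0.07 = 0.02352
  B: 0.034 × 0.16 = 0.00544
  F: 0.196 × 0.04 = 0.00784
Total = 0.117904.
P(E | flawed) = 0.055616/0.117904 ≈ 0.472
P(A | flawed) = 0.025488/0.117904 ≈ 0.216
P(C | flawed) = 0.02352/0.117904 ≈ 0.199
P(B | flawed) = 0.00544/0.117904 ≈ 0.046
P(F | flawed) = 0.00784/0.117904 ≈ 0.066
(Check: 0.472+0.216+0.199+0.046+0.066 = 0.999.)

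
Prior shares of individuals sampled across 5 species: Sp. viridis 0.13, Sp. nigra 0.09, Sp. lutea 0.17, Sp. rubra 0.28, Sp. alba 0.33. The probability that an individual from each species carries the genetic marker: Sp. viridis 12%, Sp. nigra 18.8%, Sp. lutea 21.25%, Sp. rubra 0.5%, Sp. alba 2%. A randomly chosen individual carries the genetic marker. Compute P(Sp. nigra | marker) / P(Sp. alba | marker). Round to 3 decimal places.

2.564

Unnormalized posteriors (prior × likelihood):
  Sp. viridis: 0.13 × 0.12 = 0.0156
  Sp. nigra: 0.09 × 0.188 = 0.01692
  Sp. lutea: 0.17 × 0.2125 = 0.036125
  Sp. rubra: 0.28 × 0.005 = 0.0014
  Sp. alba: 0.33 × 0.02 = 0.0066
Normalizing constant = 0.076645.
The ratio is 0.01692 / 0.0066 (the normalizer cancels) = 2.564.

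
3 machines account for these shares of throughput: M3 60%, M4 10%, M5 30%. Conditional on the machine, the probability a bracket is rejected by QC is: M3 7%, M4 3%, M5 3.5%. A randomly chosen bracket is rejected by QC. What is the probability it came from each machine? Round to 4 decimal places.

M3 0.7568, M4 0.0541, M5 0.1892

Prior × likelihood for each hypothesis:
  M3: 0.6 × 0.07 = 0.042
  M4: 0.1 × 0.03 = 0.003
  M5: 0.3 × 0.035 = 0.0105
Sum = 0.0555.
P(M3 | rejected) = 0.042/0.0555 ≈ 0.7568
P(M4 | rejected) = 0.003/0.0555 ≈ 0.0541
P(M5 | rejected) = 0.0105/0.0555 ≈ 0.1892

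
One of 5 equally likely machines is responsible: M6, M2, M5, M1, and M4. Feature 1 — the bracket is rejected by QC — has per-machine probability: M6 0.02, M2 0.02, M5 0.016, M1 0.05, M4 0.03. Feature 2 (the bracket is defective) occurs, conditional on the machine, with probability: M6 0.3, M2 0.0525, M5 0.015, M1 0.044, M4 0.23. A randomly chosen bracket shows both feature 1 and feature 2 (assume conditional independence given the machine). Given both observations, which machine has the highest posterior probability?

M4

With a uniform prior (1/5 each), posterior ∝ likelihood:
  M6: 0.02 × 0.3 = 0.006
  M2: 0.02 × 0.0525 = 0.00105
  M5: 0.016 × 0.015 = 0.00024
  M1: 0.05 × 0.044 = 0.0022
  M4: 0.03 × 0.23 = 0.0069
Normalizing constant = 0.01639.
Largest term belongs to M4, so M4 is most probable.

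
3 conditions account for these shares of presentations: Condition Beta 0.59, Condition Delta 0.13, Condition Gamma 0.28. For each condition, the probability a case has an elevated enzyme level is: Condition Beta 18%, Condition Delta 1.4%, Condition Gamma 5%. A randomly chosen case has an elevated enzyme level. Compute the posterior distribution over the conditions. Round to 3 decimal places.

Condition Beta 0.870, Condition Delta 0.015, Condition Gamma 0.115

Compute prior × likelihood for every hypothesis:
  Condition Beta: 0.59 × 0.18 = 0.1062
  Condition Delta: 0.13 × 0.014 = 0.00182
  Condition Gamma: 0.28 × 0.05 = 0.014
Sum = 0.12202.
P(Condition Beta | elevated) = 0.1062/0.12202 ≈ 0.870
P(Condition Delta | elevated) = 0.00182/0.12202 ≈ 0.015
P(Condition Gamma | elevated) = 0.014/0.12202 ≈ 0.115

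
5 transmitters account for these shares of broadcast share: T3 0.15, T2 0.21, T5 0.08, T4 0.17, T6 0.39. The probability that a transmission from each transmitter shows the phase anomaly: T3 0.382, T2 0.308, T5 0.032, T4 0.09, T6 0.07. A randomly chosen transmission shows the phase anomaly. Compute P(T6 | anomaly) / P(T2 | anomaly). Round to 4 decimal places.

Prior × likelihood for each hypothesis:
  T3: 0.15 × 0.382 = 0.0573
  T2: 0.21 × 0.308 = 0.06468
  T5: 0.08 × 0.032 = 0.00256
  T4: 0.17 × 0.09 = 0.0153
  T6: 0.39 × 0.07 = 0.0273
Total = 0.16714.
The ratio is 0.0273 / 0.06468 (the normalizer cancels) = 0.4221.

0.4221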